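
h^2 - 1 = (h - 1)*(h + 1)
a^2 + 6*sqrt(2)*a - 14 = (a - sqrt(2))*(a + 7*sqrt(2))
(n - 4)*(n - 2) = n^2 - 6*n + 8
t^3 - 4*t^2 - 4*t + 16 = (t - 4)*(t - 2)*(t + 2)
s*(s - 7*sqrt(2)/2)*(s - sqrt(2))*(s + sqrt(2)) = s^4 - 7*sqrt(2)*s^3/2 - 2*s^2 + 7*sqrt(2)*s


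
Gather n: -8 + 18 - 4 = 6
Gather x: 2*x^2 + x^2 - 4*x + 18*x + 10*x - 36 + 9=3*x^2 + 24*x - 27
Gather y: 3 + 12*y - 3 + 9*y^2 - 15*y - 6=9*y^2 - 3*y - 6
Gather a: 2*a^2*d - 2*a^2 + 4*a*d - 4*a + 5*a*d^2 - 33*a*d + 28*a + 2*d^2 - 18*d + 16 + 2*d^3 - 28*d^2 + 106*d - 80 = a^2*(2*d - 2) + a*(5*d^2 - 29*d + 24) + 2*d^3 - 26*d^2 + 88*d - 64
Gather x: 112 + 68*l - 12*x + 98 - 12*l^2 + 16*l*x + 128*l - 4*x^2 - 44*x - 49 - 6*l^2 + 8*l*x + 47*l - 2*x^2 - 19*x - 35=-18*l^2 + 243*l - 6*x^2 + x*(24*l - 75) + 126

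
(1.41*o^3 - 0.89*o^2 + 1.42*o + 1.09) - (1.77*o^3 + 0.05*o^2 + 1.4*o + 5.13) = -0.36*o^3 - 0.94*o^2 + 0.02*o - 4.04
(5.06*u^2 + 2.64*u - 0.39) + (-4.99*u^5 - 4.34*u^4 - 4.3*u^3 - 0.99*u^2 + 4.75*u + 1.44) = -4.99*u^5 - 4.34*u^4 - 4.3*u^3 + 4.07*u^2 + 7.39*u + 1.05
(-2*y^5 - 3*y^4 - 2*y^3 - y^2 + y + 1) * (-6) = 12*y^5 + 18*y^4 + 12*y^3 + 6*y^2 - 6*y - 6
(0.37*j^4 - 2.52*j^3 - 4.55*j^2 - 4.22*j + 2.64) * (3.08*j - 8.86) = 1.1396*j^5 - 11.0398*j^4 + 8.3132*j^3 + 27.3154*j^2 + 45.5204*j - 23.3904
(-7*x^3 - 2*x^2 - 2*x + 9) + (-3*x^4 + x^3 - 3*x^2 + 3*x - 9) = -3*x^4 - 6*x^3 - 5*x^2 + x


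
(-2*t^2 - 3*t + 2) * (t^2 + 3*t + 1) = -2*t^4 - 9*t^3 - 9*t^2 + 3*t + 2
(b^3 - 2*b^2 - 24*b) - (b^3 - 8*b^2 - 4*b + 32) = 6*b^2 - 20*b - 32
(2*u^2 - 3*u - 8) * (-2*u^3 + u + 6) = -4*u^5 + 6*u^4 + 18*u^3 + 9*u^2 - 26*u - 48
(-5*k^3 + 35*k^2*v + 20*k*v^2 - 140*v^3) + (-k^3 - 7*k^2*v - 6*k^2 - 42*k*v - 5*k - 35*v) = -6*k^3 + 28*k^2*v - 6*k^2 + 20*k*v^2 - 42*k*v - 5*k - 140*v^3 - 35*v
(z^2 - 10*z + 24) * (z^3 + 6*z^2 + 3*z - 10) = z^5 - 4*z^4 - 33*z^3 + 104*z^2 + 172*z - 240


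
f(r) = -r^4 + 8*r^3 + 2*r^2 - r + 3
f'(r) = -4*r^3 + 24*r^2 + 4*r - 1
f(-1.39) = -16.96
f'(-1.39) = 50.55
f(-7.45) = -6267.02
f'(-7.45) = 2955.23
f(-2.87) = -234.62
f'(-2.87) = 279.77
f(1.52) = 28.86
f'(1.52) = 46.48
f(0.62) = 4.91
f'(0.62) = 9.75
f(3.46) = 211.54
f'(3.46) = 134.47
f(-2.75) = -202.69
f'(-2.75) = 252.69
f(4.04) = 292.72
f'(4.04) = 143.12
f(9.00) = -573.00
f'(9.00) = -937.00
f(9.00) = -573.00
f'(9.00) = -937.00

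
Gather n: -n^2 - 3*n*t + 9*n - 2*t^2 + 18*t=-n^2 + n*(9 - 3*t) - 2*t^2 + 18*t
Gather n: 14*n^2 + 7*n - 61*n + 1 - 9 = 14*n^2 - 54*n - 8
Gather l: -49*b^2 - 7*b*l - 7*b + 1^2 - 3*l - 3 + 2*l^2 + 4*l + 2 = -49*b^2 - 7*b + 2*l^2 + l*(1 - 7*b)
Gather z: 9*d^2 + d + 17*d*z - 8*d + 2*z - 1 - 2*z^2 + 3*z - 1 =9*d^2 - 7*d - 2*z^2 + z*(17*d + 5) - 2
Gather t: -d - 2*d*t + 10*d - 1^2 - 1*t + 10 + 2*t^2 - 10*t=9*d + 2*t^2 + t*(-2*d - 11) + 9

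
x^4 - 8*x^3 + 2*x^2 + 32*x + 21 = (x - 7)*(x - 3)*(x + 1)^2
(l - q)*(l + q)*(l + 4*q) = l^3 + 4*l^2*q - l*q^2 - 4*q^3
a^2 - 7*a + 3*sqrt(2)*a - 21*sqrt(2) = (a - 7)*(a + 3*sqrt(2))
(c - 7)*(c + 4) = c^2 - 3*c - 28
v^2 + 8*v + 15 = (v + 3)*(v + 5)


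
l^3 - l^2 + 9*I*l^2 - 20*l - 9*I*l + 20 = (l - 1)*(l + 4*I)*(l + 5*I)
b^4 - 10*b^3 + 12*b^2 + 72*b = b*(b - 6)^2*(b + 2)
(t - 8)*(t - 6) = t^2 - 14*t + 48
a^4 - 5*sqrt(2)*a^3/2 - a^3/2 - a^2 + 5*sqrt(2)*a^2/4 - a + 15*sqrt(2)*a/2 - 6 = (a - 2)*(a + 3/2)*(a - 2*sqrt(2))*(a - sqrt(2)/2)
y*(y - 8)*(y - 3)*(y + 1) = y^4 - 10*y^3 + 13*y^2 + 24*y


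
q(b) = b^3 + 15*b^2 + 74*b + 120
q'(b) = 3*b^2 + 30*b + 74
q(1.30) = 243.75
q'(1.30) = 118.07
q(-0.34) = 96.53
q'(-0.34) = 64.15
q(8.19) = 2281.55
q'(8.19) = 520.93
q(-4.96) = -0.04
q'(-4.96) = -1.00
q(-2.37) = 15.56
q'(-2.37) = 19.75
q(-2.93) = 6.80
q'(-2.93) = 11.85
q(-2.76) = 9.00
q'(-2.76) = 14.05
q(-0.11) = 112.04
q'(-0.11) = 70.74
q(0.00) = 120.00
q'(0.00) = 74.00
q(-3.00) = 6.00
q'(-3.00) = 11.00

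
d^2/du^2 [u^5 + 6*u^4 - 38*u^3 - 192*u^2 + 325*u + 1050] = 20*u^3 + 72*u^2 - 228*u - 384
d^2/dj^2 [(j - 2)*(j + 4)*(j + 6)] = 6*j + 16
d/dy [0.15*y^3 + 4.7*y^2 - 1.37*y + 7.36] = 0.45*y^2 + 9.4*y - 1.37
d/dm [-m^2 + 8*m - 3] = 8 - 2*m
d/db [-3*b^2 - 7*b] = -6*b - 7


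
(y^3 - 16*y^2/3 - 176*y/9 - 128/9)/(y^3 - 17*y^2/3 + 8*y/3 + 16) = (3*y^2 - 20*y - 32)/(3*(y^2 - 7*y + 12))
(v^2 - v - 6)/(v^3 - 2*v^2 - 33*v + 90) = (v + 2)/(v^2 + v - 30)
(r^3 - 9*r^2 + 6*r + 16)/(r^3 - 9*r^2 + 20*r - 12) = (r^2 - 7*r - 8)/(r^2 - 7*r + 6)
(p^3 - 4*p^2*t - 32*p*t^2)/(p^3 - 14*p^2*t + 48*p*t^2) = (p + 4*t)/(p - 6*t)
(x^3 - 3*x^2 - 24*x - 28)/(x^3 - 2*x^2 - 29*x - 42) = (x + 2)/(x + 3)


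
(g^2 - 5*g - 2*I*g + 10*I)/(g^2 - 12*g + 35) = (g - 2*I)/(g - 7)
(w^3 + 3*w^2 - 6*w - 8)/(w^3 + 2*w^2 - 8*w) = (w + 1)/w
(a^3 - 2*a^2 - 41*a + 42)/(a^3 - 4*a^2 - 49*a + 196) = (a^2 + 5*a - 6)/(a^2 + 3*a - 28)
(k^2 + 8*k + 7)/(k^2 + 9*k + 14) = (k + 1)/(k + 2)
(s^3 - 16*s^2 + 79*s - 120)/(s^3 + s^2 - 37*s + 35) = (s^2 - 11*s + 24)/(s^2 + 6*s - 7)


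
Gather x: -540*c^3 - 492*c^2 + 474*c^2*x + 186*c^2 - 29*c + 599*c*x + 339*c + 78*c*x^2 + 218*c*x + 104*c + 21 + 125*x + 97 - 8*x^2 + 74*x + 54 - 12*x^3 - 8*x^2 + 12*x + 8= -540*c^3 - 306*c^2 + 414*c - 12*x^3 + x^2*(78*c - 16) + x*(474*c^2 + 817*c + 211) + 180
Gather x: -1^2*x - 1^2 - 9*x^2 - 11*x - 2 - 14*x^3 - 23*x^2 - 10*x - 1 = -14*x^3 - 32*x^2 - 22*x - 4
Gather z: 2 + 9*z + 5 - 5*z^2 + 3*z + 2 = -5*z^2 + 12*z + 9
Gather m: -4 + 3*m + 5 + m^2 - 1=m^2 + 3*m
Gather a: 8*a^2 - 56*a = 8*a^2 - 56*a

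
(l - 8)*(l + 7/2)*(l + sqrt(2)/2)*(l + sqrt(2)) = l^4 - 9*l^3/2 + 3*sqrt(2)*l^3/2 - 27*l^2 - 27*sqrt(2)*l^2/4 - 42*sqrt(2)*l - 9*l/2 - 28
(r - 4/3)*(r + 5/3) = r^2 + r/3 - 20/9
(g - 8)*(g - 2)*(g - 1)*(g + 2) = g^4 - 9*g^3 + 4*g^2 + 36*g - 32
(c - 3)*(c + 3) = c^2 - 9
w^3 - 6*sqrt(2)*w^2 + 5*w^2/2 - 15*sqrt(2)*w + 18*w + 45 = (w + 5/2)*(w - 3*sqrt(2))^2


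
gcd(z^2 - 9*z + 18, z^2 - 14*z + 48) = z - 6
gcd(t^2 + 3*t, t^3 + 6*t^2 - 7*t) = t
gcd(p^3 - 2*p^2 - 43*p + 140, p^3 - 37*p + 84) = p^2 + 3*p - 28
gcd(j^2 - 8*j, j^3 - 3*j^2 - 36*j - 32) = j - 8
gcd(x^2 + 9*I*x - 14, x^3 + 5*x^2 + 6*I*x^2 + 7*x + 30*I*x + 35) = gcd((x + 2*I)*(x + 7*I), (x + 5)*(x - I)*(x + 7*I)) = x + 7*I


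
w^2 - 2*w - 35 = (w - 7)*(w + 5)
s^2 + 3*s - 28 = (s - 4)*(s + 7)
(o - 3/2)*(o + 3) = o^2 + 3*o/2 - 9/2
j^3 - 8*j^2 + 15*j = j*(j - 5)*(j - 3)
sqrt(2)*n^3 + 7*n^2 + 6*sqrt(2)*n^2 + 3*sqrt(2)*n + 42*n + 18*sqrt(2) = (n + 6)*(n + 3*sqrt(2))*(sqrt(2)*n + 1)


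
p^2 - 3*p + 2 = (p - 2)*(p - 1)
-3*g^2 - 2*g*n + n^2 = (-3*g + n)*(g + n)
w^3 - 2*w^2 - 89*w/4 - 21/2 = (w - 6)*(w + 1/2)*(w + 7/2)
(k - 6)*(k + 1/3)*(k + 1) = k^3 - 14*k^2/3 - 23*k/3 - 2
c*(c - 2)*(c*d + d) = c^3*d - c^2*d - 2*c*d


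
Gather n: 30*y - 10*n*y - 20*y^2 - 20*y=-10*n*y - 20*y^2 + 10*y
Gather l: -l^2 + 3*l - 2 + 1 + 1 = -l^2 + 3*l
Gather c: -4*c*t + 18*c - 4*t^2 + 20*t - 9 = c*(18 - 4*t) - 4*t^2 + 20*t - 9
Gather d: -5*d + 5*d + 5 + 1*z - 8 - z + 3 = 0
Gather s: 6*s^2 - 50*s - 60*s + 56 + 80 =6*s^2 - 110*s + 136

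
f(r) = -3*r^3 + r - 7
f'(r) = 1 - 9*r^2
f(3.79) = -166.53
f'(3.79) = -128.28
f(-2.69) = 48.71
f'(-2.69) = -64.12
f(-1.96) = 13.63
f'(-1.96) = -33.57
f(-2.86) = 60.32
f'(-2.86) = -72.62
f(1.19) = -10.87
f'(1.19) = -11.74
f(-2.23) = 24.04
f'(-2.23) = -43.76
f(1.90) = -25.68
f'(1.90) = -31.49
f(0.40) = -6.79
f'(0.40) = -0.44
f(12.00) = -5179.00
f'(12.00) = -1295.00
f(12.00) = -5179.00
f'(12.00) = -1295.00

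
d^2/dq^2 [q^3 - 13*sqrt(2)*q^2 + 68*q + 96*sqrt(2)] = 6*q - 26*sqrt(2)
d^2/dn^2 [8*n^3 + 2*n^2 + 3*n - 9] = 48*n + 4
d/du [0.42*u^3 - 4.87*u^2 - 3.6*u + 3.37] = 1.26*u^2 - 9.74*u - 3.6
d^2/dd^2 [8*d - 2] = 0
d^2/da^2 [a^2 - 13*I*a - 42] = 2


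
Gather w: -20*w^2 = -20*w^2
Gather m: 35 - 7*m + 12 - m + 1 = 48 - 8*m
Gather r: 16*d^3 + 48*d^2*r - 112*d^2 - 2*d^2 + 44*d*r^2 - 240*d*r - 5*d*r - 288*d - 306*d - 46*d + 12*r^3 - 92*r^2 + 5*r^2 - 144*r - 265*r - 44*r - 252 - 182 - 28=16*d^3 - 114*d^2 - 640*d + 12*r^3 + r^2*(44*d - 87) + r*(48*d^2 - 245*d - 453) - 462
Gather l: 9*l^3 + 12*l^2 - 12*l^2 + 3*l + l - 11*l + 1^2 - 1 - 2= 9*l^3 - 7*l - 2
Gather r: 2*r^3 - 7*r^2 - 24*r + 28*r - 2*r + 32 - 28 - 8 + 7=2*r^3 - 7*r^2 + 2*r + 3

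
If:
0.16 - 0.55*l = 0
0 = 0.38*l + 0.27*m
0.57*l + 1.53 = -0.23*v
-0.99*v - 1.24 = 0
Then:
No Solution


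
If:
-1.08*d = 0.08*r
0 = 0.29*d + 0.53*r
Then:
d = 0.00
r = 0.00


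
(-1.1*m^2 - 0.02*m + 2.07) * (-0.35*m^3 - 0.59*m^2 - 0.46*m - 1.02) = 0.385*m^5 + 0.656*m^4 - 0.2067*m^3 - 0.0900999999999997*m^2 - 0.9318*m - 2.1114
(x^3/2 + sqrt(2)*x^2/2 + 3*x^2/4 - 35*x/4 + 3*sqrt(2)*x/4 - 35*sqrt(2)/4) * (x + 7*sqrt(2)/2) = x^4/2 + 3*x^3/4 + 9*sqrt(2)*x^3/4 - 21*x^2/4 + 27*sqrt(2)*x^2/8 - 315*sqrt(2)*x/8 + 21*x/4 - 245/4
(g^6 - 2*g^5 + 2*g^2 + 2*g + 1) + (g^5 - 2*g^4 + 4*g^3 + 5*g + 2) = g^6 - g^5 - 2*g^4 + 4*g^3 + 2*g^2 + 7*g + 3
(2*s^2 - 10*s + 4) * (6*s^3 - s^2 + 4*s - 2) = 12*s^5 - 62*s^4 + 42*s^3 - 48*s^2 + 36*s - 8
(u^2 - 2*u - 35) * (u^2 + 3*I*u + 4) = u^4 - 2*u^3 + 3*I*u^3 - 31*u^2 - 6*I*u^2 - 8*u - 105*I*u - 140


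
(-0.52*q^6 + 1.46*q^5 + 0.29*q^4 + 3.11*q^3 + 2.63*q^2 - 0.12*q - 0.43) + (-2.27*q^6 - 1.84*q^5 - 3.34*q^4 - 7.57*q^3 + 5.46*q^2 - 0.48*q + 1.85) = -2.79*q^6 - 0.38*q^5 - 3.05*q^4 - 4.46*q^3 + 8.09*q^2 - 0.6*q + 1.42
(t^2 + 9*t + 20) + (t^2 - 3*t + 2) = 2*t^2 + 6*t + 22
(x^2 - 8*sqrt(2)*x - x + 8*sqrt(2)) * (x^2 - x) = x^4 - 8*sqrt(2)*x^3 - 2*x^3 + x^2 + 16*sqrt(2)*x^2 - 8*sqrt(2)*x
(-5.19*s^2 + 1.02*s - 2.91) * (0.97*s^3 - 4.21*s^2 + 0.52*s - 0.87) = -5.0343*s^5 + 22.8393*s^4 - 9.8157*s^3 + 17.2968*s^2 - 2.4006*s + 2.5317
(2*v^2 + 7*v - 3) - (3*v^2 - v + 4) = -v^2 + 8*v - 7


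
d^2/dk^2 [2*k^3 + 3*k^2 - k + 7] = 12*k + 6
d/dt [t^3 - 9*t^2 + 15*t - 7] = 3*t^2 - 18*t + 15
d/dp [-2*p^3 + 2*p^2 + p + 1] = -6*p^2 + 4*p + 1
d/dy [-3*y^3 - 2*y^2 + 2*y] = -9*y^2 - 4*y + 2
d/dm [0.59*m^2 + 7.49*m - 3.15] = 1.18*m + 7.49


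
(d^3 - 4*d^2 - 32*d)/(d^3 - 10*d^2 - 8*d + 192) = d/(d - 6)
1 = 1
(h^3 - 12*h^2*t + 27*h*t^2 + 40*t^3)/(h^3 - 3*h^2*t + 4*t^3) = (h^2 - 13*h*t + 40*t^2)/(h^2 - 4*h*t + 4*t^2)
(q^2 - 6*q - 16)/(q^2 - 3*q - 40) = (q + 2)/(q + 5)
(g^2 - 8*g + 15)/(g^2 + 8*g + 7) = (g^2 - 8*g + 15)/(g^2 + 8*g + 7)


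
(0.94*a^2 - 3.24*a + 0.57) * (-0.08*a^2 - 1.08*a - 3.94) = -0.0752*a^4 - 0.756*a^3 - 0.249999999999999*a^2 + 12.15*a - 2.2458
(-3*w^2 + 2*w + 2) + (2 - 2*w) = 4 - 3*w^2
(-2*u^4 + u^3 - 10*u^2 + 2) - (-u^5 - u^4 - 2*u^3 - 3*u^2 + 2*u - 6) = u^5 - u^4 + 3*u^3 - 7*u^2 - 2*u + 8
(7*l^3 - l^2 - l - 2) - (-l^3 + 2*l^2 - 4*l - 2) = 8*l^3 - 3*l^2 + 3*l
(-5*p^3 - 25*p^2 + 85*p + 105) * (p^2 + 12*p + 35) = -5*p^5 - 85*p^4 - 390*p^3 + 250*p^2 + 4235*p + 3675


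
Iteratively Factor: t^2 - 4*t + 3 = (t - 1)*(t - 3)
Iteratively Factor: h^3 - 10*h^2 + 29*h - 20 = (h - 1)*(h^2 - 9*h + 20) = (h - 4)*(h - 1)*(h - 5)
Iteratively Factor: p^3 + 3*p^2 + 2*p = (p + 1)*(p^2 + 2*p) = p*(p + 1)*(p + 2)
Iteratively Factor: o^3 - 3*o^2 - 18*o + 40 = (o - 5)*(o^2 + 2*o - 8) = (o - 5)*(o - 2)*(o + 4)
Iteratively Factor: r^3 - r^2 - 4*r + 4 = (r + 2)*(r^2 - 3*r + 2) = (r - 1)*(r + 2)*(r - 2)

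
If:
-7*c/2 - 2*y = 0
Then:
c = -4*y/7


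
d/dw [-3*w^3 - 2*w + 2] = -9*w^2 - 2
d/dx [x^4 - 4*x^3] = 4*x^2*(x - 3)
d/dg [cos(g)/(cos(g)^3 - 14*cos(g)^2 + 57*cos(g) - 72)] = 2*(cos(g)^2 - 4*cos(g) - 12)*sin(g)/((cos(g) - 8)^2*(cos(g) - 3)^3)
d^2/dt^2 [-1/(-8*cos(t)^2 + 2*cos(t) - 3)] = 2*(128*sin(t)^4 - 18*sin(t)^2 + 33*cos(t) - 6*cos(3*t) - 90)/(8*sin(t)^2 + 2*cos(t) - 11)^3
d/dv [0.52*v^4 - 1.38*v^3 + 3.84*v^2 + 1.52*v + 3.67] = 2.08*v^3 - 4.14*v^2 + 7.68*v + 1.52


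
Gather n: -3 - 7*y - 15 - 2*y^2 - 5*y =-2*y^2 - 12*y - 18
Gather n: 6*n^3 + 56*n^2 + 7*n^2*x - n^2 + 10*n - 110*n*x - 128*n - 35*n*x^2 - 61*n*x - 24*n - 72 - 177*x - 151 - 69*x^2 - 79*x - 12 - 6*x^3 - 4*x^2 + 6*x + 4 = 6*n^3 + n^2*(7*x + 55) + n*(-35*x^2 - 171*x - 142) - 6*x^3 - 73*x^2 - 250*x - 231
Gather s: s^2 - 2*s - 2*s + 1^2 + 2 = s^2 - 4*s + 3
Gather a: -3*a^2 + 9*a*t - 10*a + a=-3*a^2 + a*(9*t - 9)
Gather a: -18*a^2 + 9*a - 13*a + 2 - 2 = -18*a^2 - 4*a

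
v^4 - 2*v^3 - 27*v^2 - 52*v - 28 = (v - 7)*(v + 1)*(v + 2)^2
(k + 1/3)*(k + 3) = k^2 + 10*k/3 + 1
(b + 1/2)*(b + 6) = b^2 + 13*b/2 + 3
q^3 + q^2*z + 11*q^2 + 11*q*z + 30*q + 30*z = (q + 5)*(q + 6)*(q + z)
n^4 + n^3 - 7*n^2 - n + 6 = (n - 2)*(n - 1)*(n + 1)*(n + 3)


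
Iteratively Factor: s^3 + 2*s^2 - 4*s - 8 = (s - 2)*(s^2 + 4*s + 4) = (s - 2)*(s + 2)*(s + 2)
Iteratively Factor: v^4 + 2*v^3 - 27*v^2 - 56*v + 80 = (v - 5)*(v^3 + 7*v^2 + 8*v - 16) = (v - 5)*(v - 1)*(v^2 + 8*v + 16) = (v - 5)*(v - 1)*(v + 4)*(v + 4)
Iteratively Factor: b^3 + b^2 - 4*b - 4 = (b - 2)*(b^2 + 3*b + 2) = (b - 2)*(b + 2)*(b + 1)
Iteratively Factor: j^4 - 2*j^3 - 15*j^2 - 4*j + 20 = (j + 2)*(j^3 - 4*j^2 - 7*j + 10) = (j + 2)^2*(j^2 - 6*j + 5) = (j - 5)*(j + 2)^2*(j - 1)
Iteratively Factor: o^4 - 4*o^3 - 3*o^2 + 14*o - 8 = (o - 4)*(o^3 - 3*o + 2) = (o - 4)*(o + 2)*(o^2 - 2*o + 1) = (o - 4)*(o - 1)*(o + 2)*(o - 1)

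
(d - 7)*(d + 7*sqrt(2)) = d^2 - 7*d + 7*sqrt(2)*d - 49*sqrt(2)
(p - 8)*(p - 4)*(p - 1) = p^3 - 13*p^2 + 44*p - 32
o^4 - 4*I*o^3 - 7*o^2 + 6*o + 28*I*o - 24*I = (o - 2)*(o - 1)*(o + 3)*(o - 4*I)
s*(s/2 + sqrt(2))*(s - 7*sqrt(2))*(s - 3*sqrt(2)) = s^4/2 - 4*sqrt(2)*s^3 + s^2 + 42*sqrt(2)*s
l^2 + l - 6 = (l - 2)*(l + 3)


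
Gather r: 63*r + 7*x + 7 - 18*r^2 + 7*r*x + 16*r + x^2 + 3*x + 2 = -18*r^2 + r*(7*x + 79) + x^2 + 10*x + 9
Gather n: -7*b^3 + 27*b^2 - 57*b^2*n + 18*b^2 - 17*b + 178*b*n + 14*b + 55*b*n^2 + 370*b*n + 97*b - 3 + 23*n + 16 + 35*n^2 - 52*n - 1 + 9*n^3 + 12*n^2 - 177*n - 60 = -7*b^3 + 45*b^2 + 94*b + 9*n^3 + n^2*(55*b + 47) + n*(-57*b^2 + 548*b - 206) - 48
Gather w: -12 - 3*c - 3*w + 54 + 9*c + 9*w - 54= 6*c + 6*w - 12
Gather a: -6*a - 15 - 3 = -6*a - 18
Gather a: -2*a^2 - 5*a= -2*a^2 - 5*a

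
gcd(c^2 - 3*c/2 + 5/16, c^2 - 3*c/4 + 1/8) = c - 1/4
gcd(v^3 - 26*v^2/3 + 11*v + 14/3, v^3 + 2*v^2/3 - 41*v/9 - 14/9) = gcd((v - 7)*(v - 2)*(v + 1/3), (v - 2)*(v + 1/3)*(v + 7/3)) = v^2 - 5*v/3 - 2/3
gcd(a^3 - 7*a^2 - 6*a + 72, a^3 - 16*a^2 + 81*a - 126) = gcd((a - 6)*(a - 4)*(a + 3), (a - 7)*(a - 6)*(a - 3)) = a - 6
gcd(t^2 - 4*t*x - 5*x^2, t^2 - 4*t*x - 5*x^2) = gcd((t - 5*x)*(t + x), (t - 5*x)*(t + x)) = -t^2 + 4*t*x + 5*x^2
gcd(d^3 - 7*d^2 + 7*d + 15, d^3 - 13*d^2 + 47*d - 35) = d - 5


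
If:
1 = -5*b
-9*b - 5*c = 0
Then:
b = -1/5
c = 9/25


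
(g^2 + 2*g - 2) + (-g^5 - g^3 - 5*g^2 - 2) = -g^5 - g^3 - 4*g^2 + 2*g - 4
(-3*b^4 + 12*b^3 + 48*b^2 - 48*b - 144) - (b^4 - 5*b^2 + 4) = -4*b^4 + 12*b^3 + 53*b^2 - 48*b - 148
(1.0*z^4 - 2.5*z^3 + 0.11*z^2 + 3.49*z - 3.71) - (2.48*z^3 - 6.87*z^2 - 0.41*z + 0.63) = 1.0*z^4 - 4.98*z^3 + 6.98*z^2 + 3.9*z - 4.34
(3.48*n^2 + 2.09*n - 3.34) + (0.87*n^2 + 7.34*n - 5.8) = 4.35*n^2 + 9.43*n - 9.14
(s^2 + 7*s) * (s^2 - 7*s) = s^4 - 49*s^2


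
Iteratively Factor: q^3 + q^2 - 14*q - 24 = (q + 3)*(q^2 - 2*q - 8) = (q - 4)*(q + 3)*(q + 2)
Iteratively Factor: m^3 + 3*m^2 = (m)*(m^2 + 3*m) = m^2*(m + 3)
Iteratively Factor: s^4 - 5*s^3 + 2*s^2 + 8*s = (s)*(s^3 - 5*s^2 + 2*s + 8) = s*(s + 1)*(s^2 - 6*s + 8) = s*(s - 4)*(s + 1)*(s - 2)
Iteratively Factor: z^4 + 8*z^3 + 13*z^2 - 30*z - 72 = (z + 3)*(z^3 + 5*z^2 - 2*z - 24) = (z - 2)*(z + 3)*(z^2 + 7*z + 12) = (z - 2)*(z + 3)^2*(z + 4)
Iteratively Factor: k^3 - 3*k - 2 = (k - 2)*(k^2 + 2*k + 1) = (k - 2)*(k + 1)*(k + 1)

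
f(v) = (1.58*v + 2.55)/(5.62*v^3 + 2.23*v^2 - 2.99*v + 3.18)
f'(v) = (1.58*v + 2.55)*(-16.86*v^2 - 4.46*v + 2.99)/(5.62*v^3 + 2.23*v^2 - 2.99*v + 3.18)^2 + 1.58/(5.62*v^3 + 2.23*v^2 - 2.99*v + 3.18) = (-17.7592*v^3 - 46.5164*v^2 - 11.373*v + 12.6489)/(31.5844*v^6 + 25.0652*v^5 - 28.6347*v^4 + 22.4078*v^3 + 23.1229*v^2 - 19.0164*v + 10.1124)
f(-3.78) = 0.01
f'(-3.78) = 0.01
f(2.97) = 0.04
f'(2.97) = -0.03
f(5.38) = 0.01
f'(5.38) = -0.00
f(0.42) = 1.18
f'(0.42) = -0.22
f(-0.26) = 0.53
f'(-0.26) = 0.79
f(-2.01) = 0.02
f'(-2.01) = -0.01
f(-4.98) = 0.01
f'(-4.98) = 0.00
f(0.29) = 1.14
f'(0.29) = 0.72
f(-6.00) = 0.01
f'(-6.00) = 0.00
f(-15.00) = 0.00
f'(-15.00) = 0.00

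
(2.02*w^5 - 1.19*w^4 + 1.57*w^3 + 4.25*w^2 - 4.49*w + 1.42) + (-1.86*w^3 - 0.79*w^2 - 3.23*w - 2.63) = 2.02*w^5 - 1.19*w^4 - 0.29*w^3 + 3.46*w^2 - 7.72*w - 1.21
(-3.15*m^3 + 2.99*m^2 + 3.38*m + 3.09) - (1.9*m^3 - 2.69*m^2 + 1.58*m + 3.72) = -5.05*m^3 + 5.68*m^2 + 1.8*m - 0.63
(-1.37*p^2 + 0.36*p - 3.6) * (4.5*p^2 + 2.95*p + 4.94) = -6.165*p^4 - 2.4215*p^3 - 21.9058*p^2 - 8.8416*p - 17.784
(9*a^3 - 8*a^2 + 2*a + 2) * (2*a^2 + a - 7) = 18*a^5 - 7*a^4 - 67*a^3 + 62*a^2 - 12*a - 14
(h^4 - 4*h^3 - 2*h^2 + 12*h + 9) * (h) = h^5 - 4*h^4 - 2*h^3 + 12*h^2 + 9*h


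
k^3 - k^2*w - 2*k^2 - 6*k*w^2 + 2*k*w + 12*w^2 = (k - 2)*(k - 3*w)*(k + 2*w)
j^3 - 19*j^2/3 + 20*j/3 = j*(j - 5)*(j - 4/3)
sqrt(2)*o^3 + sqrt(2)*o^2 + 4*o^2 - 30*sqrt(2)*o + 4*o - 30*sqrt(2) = (o - 3*sqrt(2))*(o + 5*sqrt(2))*(sqrt(2)*o + sqrt(2))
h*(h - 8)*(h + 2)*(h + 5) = h^4 - h^3 - 46*h^2 - 80*h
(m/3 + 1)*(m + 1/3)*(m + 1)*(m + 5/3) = m^4/3 + 2*m^3 + 104*m^2/27 + 74*m/27 + 5/9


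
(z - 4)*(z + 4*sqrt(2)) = z^2 - 4*z + 4*sqrt(2)*z - 16*sqrt(2)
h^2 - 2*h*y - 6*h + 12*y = (h - 6)*(h - 2*y)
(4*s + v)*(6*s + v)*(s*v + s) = 24*s^3*v + 24*s^3 + 10*s^2*v^2 + 10*s^2*v + s*v^3 + s*v^2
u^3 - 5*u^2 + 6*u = u*(u - 3)*(u - 2)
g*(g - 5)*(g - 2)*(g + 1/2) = g^4 - 13*g^3/2 + 13*g^2/2 + 5*g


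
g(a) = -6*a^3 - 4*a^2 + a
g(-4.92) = 612.83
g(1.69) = -38.70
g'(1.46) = -49.05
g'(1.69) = -63.93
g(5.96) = -1406.38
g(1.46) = -25.74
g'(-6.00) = -599.00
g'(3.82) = -292.22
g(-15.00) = 19335.00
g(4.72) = -715.32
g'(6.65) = -848.20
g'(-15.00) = -3929.00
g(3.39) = -276.33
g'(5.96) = -686.07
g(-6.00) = 1146.00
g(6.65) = -1934.72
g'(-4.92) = -395.36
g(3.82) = -389.01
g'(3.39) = -232.98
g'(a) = -18*a^2 - 8*a + 1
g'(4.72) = -437.77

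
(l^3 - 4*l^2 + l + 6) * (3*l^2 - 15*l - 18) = 3*l^5 - 27*l^4 + 45*l^3 + 75*l^2 - 108*l - 108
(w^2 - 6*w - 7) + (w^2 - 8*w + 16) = 2*w^2 - 14*w + 9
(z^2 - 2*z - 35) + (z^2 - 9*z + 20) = 2*z^2 - 11*z - 15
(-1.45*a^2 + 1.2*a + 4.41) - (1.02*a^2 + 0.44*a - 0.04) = -2.47*a^2 + 0.76*a + 4.45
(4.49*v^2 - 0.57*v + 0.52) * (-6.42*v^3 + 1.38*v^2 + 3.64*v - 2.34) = -28.8258*v^5 + 9.8556*v^4 + 12.2186*v^3 - 11.8638*v^2 + 3.2266*v - 1.2168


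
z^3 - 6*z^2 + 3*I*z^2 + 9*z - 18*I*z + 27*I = (z - 3)^2*(z + 3*I)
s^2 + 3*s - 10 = (s - 2)*(s + 5)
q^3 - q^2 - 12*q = q*(q - 4)*(q + 3)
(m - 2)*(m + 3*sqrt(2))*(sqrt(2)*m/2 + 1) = sqrt(2)*m^3/2 - sqrt(2)*m^2 + 4*m^2 - 8*m + 3*sqrt(2)*m - 6*sqrt(2)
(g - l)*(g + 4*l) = g^2 + 3*g*l - 4*l^2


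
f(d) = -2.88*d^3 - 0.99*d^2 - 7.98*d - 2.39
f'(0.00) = -7.98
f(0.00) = -2.39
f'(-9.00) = -690.00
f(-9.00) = 2088.76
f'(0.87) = -16.24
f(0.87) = -11.98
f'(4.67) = -205.66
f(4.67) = -354.57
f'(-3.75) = -122.06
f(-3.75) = 165.49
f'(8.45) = -641.63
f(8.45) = -1878.16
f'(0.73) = -14.03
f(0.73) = -9.86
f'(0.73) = -14.03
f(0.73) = -9.86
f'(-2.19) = -45.08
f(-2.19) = 40.59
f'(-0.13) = -7.87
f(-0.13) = -1.36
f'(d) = -8.64*d^2 - 1.98*d - 7.98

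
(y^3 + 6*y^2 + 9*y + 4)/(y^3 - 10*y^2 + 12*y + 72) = (y^3 + 6*y^2 + 9*y + 4)/(y^3 - 10*y^2 + 12*y + 72)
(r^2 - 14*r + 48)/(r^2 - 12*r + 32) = (r - 6)/(r - 4)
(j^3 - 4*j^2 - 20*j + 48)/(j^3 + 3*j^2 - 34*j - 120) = (j - 2)/(j + 5)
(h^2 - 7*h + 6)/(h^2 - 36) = (h - 1)/(h + 6)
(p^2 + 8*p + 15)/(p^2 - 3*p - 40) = (p + 3)/(p - 8)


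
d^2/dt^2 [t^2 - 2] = 2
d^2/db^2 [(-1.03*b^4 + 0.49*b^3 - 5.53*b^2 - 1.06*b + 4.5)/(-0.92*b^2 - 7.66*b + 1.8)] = (1.743584*b^6 + 43.551696*b^5 + 352.381128*b^4 - 362.498872*b^3 + 112.6764*b^2 - 189.26784*b - 477.91944)/(0.778688*b^6 + 19.450272*b^5 + 157.374096*b^4 + 373.345336*b^3 - 307.90584*b^2 + 74.4552*b - 5.832)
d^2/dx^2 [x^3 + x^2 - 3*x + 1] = 6*x + 2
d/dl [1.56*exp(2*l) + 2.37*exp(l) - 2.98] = (3.12*exp(l) + 2.37)*exp(l)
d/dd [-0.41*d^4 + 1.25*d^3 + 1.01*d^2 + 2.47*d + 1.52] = -1.64*d^3 + 3.75*d^2 + 2.02*d + 2.47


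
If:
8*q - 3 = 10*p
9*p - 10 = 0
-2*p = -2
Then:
No Solution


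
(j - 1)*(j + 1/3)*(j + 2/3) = j^3 - 7*j/9 - 2/9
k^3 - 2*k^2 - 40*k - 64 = (k - 8)*(k + 2)*(k + 4)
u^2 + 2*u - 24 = (u - 4)*(u + 6)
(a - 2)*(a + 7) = a^2 + 5*a - 14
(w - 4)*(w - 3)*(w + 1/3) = w^3 - 20*w^2/3 + 29*w/3 + 4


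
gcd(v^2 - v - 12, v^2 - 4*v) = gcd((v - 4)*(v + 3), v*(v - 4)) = v - 4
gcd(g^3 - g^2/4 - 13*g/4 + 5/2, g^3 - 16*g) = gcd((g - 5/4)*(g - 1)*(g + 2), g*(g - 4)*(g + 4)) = 1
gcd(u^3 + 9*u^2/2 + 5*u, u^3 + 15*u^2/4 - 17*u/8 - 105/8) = u + 5/2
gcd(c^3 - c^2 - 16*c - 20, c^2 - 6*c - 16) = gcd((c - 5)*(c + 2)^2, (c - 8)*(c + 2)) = c + 2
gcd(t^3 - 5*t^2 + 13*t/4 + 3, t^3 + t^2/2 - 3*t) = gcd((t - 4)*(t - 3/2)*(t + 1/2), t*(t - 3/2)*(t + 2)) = t - 3/2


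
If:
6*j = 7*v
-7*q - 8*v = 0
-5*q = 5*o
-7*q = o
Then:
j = 0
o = 0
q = 0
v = 0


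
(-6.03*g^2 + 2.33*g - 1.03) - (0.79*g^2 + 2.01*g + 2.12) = -6.82*g^2 + 0.32*g - 3.15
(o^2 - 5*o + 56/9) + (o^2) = 2*o^2 - 5*o + 56/9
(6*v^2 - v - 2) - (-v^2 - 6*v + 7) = 7*v^2 + 5*v - 9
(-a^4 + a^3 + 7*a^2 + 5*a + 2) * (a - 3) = -a^5 + 4*a^4 + 4*a^3 - 16*a^2 - 13*a - 6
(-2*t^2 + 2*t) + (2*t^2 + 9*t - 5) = 11*t - 5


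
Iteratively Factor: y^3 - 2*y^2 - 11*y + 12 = (y + 3)*(y^2 - 5*y + 4) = (y - 1)*(y + 3)*(y - 4)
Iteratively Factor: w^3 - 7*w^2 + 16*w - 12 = (w - 2)*(w^2 - 5*w + 6) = (w - 2)^2*(w - 3)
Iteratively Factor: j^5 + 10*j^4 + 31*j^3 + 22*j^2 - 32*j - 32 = (j - 1)*(j^4 + 11*j^3 + 42*j^2 + 64*j + 32) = (j - 1)*(j + 4)*(j^3 + 7*j^2 + 14*j + 8) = (j - 1)*(j + 1)*(j + 4)*(j^2 + 6*j + 8) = (j - 1)*(j + 1)*(j + 4)^2*(j + 2)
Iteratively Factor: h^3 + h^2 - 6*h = (h + 3)*(h^2 - 2*h) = h*(h + 3)*(h - 2)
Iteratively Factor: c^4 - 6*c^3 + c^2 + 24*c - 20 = (c + 2)*(c^3 - 8*c^2 + 17*c - 10) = (c - 2)*(c + 2)*(c^2 - 6*c + 5) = (c - 2)*(c - 1)*(c + 2)*(c - 5)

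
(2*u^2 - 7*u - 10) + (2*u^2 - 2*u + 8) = 4*u^2 - 9*u - 2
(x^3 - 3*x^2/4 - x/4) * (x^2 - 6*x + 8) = x^5 - 27*x^4/4 + 49*x^3/4 - 9*x^2/2 - 2*x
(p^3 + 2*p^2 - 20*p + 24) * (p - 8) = p^4 - 6*p^3 - 36*p^2 + 184*p - 192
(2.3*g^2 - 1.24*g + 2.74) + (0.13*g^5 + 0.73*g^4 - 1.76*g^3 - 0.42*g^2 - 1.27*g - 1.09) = 0.13*g^5 + 0.73*g^4 - 1.76*g^3 + 1.88*g^2 - 2.51*g + 1.65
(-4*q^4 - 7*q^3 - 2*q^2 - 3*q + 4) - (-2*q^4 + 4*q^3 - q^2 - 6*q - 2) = -2*q^4 - 11*q^3 - q^2 + 3*q + 6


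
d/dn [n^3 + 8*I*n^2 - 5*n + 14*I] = 3*n^2 + 16*I*n - 5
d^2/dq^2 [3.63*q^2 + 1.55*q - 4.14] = 7.26000000000000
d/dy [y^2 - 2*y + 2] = 2*y - 2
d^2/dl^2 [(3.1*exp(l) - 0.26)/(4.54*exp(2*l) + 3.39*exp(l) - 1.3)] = (63.89596*exp(4*l) - 69.146924*exp(3*l) + 97.772532*exp(2*l) + 4.535674*exp(l) + 4.09318)*exp(l)/(93.576664*exp(6*l) + 209.619972*exp(5*l) + 76.137162*exp(4*l) - 81.088461*exp(3*l) - 21.80139*exp(2*l) + 17.1873*exp(l) - 2.197)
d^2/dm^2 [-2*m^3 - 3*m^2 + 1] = -12*m - 6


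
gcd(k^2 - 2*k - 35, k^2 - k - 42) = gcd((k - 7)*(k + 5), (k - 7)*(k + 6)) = k - 7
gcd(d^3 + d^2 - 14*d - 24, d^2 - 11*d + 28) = d - 4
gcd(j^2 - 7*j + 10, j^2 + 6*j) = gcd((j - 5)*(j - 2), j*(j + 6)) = 1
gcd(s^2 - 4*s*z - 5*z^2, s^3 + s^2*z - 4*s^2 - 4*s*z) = s + z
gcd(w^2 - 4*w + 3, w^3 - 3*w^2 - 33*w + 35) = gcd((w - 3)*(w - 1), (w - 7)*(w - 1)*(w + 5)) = w - 1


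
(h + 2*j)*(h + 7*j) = h^2 + 9*h*j + 14*j^2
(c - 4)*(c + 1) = c^2 - 3*c - 4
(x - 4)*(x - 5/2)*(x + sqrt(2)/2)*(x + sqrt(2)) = x^4 - 13*x^3/2 + 3*sqrt(2)*x^3/2 - 39*sqrt(2)*x^2/4 + 11*x^2 - 13*x/2 + 15*sqrt(2)*x + 10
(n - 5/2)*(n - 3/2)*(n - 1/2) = n^3 - 9*n^2/2 + 23*n/4 - 15/8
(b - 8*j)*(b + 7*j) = b^2 - b*j - 56*j^2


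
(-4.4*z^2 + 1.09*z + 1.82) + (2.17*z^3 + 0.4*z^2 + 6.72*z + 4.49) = 2.17*z^3 - 4.0*z^2 + 7.81*z + 6.31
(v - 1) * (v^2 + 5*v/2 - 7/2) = v^3 + 3*v^2/2 - 6*v + 7/2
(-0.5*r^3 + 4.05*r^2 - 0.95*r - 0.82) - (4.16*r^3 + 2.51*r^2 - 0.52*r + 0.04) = -4.66*r^3 + 1.54*r^2 - 0.43*r - 0.86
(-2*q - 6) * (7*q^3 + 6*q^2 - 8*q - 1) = -14*q^4 - 54*q^3 - 20*q^2 + 50*q + 6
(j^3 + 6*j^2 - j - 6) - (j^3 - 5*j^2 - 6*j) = 11*j^2 + 5*j - 6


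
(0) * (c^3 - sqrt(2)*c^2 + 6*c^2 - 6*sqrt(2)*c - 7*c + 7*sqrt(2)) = 0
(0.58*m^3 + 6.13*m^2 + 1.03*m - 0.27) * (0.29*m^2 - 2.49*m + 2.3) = 0.1682*m^5 + 0.3335*m^4 - 13.631*m^3 + 11.456*m^2 + 3.0413*m - 0.621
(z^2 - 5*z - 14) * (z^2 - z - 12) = z^4 - 6*z^3 - 21*z^2 + 74*z + 168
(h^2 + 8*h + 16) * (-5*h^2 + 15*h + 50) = -5*h^4 - 25*h^3 + 90*h^2 + 640*h + 800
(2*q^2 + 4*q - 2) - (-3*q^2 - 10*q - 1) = 5*q^2 + 14*q - 1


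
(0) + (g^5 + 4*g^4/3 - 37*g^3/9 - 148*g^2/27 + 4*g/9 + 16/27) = g^5 + 4*g^4/3 - 37*g^3/9 - 148*g^2/27 + 4*g/9 + 16/27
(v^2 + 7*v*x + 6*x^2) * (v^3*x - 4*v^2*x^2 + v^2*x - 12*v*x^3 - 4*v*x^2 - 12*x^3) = v^5*x + 3*v^4*x^2 + v^4*x - 34*v^3*x^3 + 3*v^3*x^2 - 108*v^2*x^4 - 34*v^2*x^3 - 72*v*x^5 - 108*v*x^4 - 72*x^5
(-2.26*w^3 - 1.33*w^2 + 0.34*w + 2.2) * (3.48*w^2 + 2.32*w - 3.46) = -7.8648*w^5 - 9.8716*w^4 + 5.9172*w^3 + 13.0466*w^2 + 3.9276*w - 7.612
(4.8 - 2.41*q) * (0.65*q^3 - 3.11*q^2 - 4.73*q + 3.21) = -1.5665*q^4 + 10.6151*q^3 - 3.5287*q^2 - 30.4401*q + 15.408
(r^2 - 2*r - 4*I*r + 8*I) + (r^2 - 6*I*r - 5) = 2*r^2 - 2*r - 10*I*r - 5 + 8*I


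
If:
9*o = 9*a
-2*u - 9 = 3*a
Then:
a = -2*u/3 - 3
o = -2*u/3 - 3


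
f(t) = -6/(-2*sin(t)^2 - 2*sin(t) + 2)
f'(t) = -6*(4*sin(t)*cos(t) + 2*cos(t))/(-2*sin(t)^2 - 2*sin(t) + 2)^2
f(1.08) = 4.55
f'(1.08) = -8.98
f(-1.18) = -2.80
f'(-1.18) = 0.85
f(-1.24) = -2.85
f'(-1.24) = 0.79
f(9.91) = -2.40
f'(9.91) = 0.11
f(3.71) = -2.40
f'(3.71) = -0.12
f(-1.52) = -3.00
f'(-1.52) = 0.15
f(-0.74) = -2.46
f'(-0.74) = 0.52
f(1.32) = 3.31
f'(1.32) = -2.66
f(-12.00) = -17.09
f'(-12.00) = -170.37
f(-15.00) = -2.44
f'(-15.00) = -0.45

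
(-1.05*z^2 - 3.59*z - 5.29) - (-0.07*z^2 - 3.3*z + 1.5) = -0.98*z^2 - 0.29*z - 6.79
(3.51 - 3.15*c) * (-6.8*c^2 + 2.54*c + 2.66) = 21.42*c^3 - 31.869*c^2 + 0.5364*c + 9.3366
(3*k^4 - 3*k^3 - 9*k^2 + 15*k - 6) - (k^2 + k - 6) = 3*k^4 - 3*k^3 - 10*k^2 + 14*k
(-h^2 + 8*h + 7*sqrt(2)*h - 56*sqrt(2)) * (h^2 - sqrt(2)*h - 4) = -h^4 + 8*h^3 + 8*sqrt(2)*h^3 - 64*sqrt(2)*h^2 - 10*h^2 - 28*sqrt(2)*h + 80*h + 224*sqrt(2)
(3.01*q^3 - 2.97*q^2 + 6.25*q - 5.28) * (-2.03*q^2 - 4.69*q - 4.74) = -6.1103*q^5 - 8.0878*q^4 - 13.0256*q^3 - 4.5163*q^2 - 4.8618*q + 25.0272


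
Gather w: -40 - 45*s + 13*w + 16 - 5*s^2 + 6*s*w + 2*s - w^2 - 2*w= -5*s^2 - 43*s - w^2 + w*(6*s + 11) - 24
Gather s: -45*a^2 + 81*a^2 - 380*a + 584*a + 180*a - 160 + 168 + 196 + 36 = 36*a^2 + 384*a + 240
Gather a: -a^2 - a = -a^2 - a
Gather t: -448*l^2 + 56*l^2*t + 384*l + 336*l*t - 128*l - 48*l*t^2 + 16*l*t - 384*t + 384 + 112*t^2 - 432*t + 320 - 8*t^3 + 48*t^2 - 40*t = -448*l^2 + 256*l - 8*t^3 + t^2*(160 - 48*l) + t*(56*l^2 + 352*l - 856) + 704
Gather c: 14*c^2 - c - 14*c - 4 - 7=14*c^2 - 15*c - 11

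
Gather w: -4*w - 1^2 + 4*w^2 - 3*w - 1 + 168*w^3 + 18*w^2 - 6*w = 168*w^3 + 22*w^2 - 13*w - 2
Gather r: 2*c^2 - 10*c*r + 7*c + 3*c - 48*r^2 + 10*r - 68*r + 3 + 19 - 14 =2*c^2 + 10*c - 48*r^2 + r*(-10*c - 58) + 8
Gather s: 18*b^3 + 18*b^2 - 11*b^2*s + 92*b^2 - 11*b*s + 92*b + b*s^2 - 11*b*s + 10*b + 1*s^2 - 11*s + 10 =18*b^3 + 110*b^2 + 102*b + s^2*(b + 1) + s*(-11*b^2 - 22*b - 11) + 10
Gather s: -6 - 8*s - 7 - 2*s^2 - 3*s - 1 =-2*s^2 - 11*s - 14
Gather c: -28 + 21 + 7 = 0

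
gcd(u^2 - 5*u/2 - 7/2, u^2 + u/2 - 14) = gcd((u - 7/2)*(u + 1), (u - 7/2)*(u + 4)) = u - 7/2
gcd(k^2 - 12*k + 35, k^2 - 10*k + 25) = k - 5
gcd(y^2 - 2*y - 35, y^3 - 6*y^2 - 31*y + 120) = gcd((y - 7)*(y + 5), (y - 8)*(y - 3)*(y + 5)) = y + 5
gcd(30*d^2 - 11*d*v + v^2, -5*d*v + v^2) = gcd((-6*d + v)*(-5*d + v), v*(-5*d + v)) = -5*d + v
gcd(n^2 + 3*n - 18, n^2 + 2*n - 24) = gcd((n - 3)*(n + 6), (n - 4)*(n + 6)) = n + 6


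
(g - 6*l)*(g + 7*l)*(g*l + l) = g^3*l + g^2*l^2 + g^2*l - 42*g*l^3 + g*l^2 - 42*l^3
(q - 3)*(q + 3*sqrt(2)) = q^2 - 3*q + 3*sqrt(2)*q - 9*sqrt(2)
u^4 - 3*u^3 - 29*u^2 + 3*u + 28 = (u - 7)*(u - 1)*(u + 1)*(u + 4)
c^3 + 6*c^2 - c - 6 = (c - 1)*(c + 1)*(c + 6)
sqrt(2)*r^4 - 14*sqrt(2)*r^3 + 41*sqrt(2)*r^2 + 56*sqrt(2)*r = r*(r - 8)*(r - 7)*(sqrt(2)*r + sqrt(2))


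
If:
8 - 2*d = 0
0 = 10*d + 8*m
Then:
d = 4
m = -5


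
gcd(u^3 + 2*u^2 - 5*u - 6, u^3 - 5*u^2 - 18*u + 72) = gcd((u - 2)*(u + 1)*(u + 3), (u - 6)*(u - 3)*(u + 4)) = 1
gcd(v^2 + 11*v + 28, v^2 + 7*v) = v + 7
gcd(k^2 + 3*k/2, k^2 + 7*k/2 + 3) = k + 3/2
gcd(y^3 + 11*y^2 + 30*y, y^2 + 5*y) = y^2 + 5*y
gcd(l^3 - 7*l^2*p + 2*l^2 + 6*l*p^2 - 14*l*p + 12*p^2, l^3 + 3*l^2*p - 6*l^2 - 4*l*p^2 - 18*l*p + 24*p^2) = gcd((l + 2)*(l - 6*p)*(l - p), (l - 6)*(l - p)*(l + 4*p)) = -l + p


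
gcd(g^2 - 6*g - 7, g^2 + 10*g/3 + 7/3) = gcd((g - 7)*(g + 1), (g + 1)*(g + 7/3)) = g + 1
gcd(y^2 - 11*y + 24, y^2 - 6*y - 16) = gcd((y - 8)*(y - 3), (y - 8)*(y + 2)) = y - 8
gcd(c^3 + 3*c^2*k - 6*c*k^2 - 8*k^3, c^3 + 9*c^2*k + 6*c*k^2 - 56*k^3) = c^2 + 2*c*k - 8*k^2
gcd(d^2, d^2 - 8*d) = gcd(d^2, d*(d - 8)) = d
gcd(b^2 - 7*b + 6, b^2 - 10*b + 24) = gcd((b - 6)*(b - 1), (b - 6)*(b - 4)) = b - 6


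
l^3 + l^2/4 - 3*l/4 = l*(l - 3/4)*(l + 1)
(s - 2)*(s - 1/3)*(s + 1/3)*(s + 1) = s^4 - s^3 - 19*s^2/9 + s/9 + 2/9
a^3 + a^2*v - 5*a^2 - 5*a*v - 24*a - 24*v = (a - 8)*(a + 3)*(a + v)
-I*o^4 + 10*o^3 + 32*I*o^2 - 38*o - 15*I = (o + I)*(o + 3*I)*(o + 5*I)*(-I*o + 1)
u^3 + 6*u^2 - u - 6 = (u - 1)*(u + 1)*(u + 6)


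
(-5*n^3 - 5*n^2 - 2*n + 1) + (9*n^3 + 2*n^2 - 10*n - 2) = 4*n^3 - 3*n^2 - 12*n - 1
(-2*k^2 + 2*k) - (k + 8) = -2*k^2 + k - 8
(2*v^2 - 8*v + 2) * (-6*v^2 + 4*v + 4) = -12*v^4 + 56*v^3 - 36*v^2 - 24*v + 8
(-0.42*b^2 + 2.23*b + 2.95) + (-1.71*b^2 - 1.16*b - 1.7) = -2.13*b^2 + 1.07*b + 1.25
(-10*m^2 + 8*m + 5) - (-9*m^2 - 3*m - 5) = -m^2 + 11*m + 10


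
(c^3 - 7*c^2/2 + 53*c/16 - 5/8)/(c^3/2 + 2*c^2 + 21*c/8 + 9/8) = (16*c^3 - 56*c^2 + 53*c - 10)/(2*(4*c^3 + 16*c^2 + 21*c + 9))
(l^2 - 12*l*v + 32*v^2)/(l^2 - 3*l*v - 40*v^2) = (l - 4*v)/(l + 5*v)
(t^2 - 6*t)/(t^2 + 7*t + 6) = t*(t - 6)/(t^2 + 7*t + 6)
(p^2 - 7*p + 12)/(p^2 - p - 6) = (p - 4)/(p + 2)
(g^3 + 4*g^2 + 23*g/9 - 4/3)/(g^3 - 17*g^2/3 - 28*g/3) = (g^2 + 8*g/3 - 1)/(g*(g - 7))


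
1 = 1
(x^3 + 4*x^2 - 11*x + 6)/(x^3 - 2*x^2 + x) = (x + 6)/x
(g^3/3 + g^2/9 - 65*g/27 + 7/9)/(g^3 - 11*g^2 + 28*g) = (9*g^3 + 3*g^2 - 65*g + 21)/(27*g*(g^2 - 11*g + 28))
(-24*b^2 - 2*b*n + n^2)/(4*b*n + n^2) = (-6*b + n)/n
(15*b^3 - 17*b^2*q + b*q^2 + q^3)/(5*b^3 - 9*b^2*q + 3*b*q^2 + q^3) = (-3*b + q)/(-b + q)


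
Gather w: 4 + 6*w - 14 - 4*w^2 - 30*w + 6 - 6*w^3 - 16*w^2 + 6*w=-6*w^3 - 20*w^2 - 18*w - 4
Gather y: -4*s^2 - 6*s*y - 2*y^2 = -4*s^2 - 6*s*y - 2*y^2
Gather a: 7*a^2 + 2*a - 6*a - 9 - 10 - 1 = 7*a^2 - 4*a - 20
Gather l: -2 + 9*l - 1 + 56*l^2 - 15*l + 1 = 56*l^2 - 6*l - 2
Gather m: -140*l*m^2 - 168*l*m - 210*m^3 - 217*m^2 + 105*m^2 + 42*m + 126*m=-210*m^3 + m^2*(-140*l - 112) + m*(168 - 168*l)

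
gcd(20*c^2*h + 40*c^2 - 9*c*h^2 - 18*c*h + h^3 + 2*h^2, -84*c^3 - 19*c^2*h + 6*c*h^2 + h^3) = 4*c - h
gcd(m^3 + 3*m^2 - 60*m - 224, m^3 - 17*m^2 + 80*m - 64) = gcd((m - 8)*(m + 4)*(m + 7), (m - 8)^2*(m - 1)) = m - 8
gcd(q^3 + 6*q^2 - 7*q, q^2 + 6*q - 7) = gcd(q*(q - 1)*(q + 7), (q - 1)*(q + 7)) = q^2 + 6*q - 7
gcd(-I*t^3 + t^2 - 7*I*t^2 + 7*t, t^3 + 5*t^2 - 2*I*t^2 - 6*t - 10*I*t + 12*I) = 1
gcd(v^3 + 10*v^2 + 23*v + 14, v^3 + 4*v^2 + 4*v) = v + 2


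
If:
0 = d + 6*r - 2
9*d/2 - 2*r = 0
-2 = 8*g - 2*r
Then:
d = 4/29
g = -5/29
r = 9/29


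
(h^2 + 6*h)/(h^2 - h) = (h + 6)/(h - 1)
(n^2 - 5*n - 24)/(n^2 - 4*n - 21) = (n - 8)/(n - 7)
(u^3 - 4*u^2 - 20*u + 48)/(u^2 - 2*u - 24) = u - 2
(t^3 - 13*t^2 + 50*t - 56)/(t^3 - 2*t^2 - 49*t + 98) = (t - 4)/(t + 7)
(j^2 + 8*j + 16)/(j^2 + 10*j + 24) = (j + 4)/(j + 6)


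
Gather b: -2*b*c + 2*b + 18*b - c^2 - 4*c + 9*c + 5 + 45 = b*(20 - 2*c) - c^2 + 5*c + 50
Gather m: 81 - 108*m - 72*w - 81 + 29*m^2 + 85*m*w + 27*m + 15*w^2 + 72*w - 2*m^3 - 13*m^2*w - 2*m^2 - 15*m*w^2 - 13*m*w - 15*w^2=-2*m^3 + m^2*(27 - 13*w) + m*(-15*w^2 + 72*w - 81)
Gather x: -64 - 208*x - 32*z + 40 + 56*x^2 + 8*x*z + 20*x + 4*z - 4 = 56*x^2 + x*(8*z - 188) - 28*z - 28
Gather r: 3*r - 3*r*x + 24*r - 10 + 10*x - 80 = r*(27 - 3*x) + 10*x - 90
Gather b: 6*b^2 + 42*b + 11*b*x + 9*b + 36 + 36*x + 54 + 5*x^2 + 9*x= 6*b^2 + b*(11*x + 51) + 5*x^2 + 45*x + 90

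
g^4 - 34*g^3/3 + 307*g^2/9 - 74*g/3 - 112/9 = (g - 7)*(g - 8/3)*(g - 2)*(g + 1/3)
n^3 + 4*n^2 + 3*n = n*(n + 1)*(n + 3)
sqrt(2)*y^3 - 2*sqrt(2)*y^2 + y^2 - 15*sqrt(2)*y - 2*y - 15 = (y - 5)*(y + 3)*(sqrt(2)*y + 1)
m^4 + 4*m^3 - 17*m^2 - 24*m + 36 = (m - 3)*(m - 1)*(m + 2)*(m + 6)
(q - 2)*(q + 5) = q^2 + 3*q - 10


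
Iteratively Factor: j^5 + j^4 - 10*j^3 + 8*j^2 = (j - 1)*(j^4 + 2*j^3 - 8*j^2) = j*(j - 1)*(j^3 + 2*j^2 - 8*j) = j*(j - 1)*(j + 4)*(j^2 - 2*j) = j^2*(j - 1)*(j + 4)*(j - 2)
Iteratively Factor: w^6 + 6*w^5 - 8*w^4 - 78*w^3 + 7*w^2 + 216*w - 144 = (w - 1)*(w^5 + 7*w^4 - w^3 - 79*w^2 - 72*w + 144) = (w - 3)*(w - 1)*(w^4 + 10*w^3 + 29*w^2 + 8*w - 48) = (w - 3)*(w - 1)*(w + 4)*(w^3 + 6*w^2 + 5*w - 12) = (w - 3)*(w - 1)^2*(w + 4)*(w^2 + 7*w + 12) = (w - 3)*(w - 1)^2*(w + 3)*(w + 4)*(w + 4)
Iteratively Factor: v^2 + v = (v)*(v + 1)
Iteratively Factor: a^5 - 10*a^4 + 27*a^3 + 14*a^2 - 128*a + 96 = (a - 3)*(a^4 - 7*a^3 + 6*a^2 + 32*a - 32) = (a - 3)*(a - 1)*(a^3 - 6*a^2 + 32) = (a - 4)*(a - 3)*(a - 1)*(a^2 - 2*a - 8) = (a - 4)*(a - 3)*(a - 1)*(a + 2)*(a - 4)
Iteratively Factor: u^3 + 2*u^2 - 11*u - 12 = (u + 4)*(u^2 - 2*u - 3) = (u + 1)*(u + 4)*(u - 3)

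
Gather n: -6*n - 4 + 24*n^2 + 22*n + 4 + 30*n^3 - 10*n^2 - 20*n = 30*n^3 + 14*n^2 - 4*n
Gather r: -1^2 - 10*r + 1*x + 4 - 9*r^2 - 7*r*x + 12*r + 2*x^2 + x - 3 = -9*r^2 + r*(2 - 7*x) + 2*x^2 + 2*x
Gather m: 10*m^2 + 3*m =10*m^2 + 3*m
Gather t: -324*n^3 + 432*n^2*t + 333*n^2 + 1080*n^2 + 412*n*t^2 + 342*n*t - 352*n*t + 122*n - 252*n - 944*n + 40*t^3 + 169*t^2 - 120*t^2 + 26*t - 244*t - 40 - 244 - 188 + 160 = -324*n^3 + 1413*n^2 - 1074*n + 40*t^3 + t^2*(412*n + 49) + t*(432*n^2 - 10*n - 218) - 312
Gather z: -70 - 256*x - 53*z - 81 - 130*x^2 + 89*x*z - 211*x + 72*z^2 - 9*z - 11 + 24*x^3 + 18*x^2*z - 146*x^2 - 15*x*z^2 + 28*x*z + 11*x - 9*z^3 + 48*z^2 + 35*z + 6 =24*x^3 - 276*x^2 - 456*x - 9*z^3 + z^2*(120 - 15*x) + z*(18*x^2 + 117*x - 27) - 156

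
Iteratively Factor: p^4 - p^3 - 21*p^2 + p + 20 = (p + 4)*(p^3 - 5*p^2 - p + 5) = (p - 1)*(p + 4)*(p^2 - 4*p - 5) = (p - 1)*(p + 1)*(p + 4)*(p - 5)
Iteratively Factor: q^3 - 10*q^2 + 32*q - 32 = (q - 4)*(q^2 - 6*q + 8) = (q - 4)*(q - 2)*(q - 4)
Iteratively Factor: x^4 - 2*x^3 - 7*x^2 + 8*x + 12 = (x + 2)*(x^3 - 4*x^2 + x + 6) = (x + 1)*(x + 2)*(x^2 - 5*x + 6) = (x - 3)*(x + 1)*(x + 2)*(x - 2)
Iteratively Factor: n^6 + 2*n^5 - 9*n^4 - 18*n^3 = (n - 3)*(n^5 + 5*n^4 + 6*n^3) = n*(n - 3)*(n^4 + 5*n^3 + 6*n^2) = n*(n - 3)*(n + 2)*(n^3 + 3*n^2) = n^2*(n - 3)*(n + 2)*(n^2 + 3*n) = n^2*(n - 3)*(n + 2)*(n + 3)*(n)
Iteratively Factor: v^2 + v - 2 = (v + 2)*(v - 1)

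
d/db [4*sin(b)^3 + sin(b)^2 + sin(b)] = (12*sin(b)^2 + 2*sin(b) + 1)*cos(b)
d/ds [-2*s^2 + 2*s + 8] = 2 - 4*s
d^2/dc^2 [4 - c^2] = -2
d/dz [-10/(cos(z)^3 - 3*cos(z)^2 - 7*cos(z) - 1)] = 10*(-3*cos(z)^2 + 6*cos(z) + 7)*sin(z)/(-cos(z)^3 + 3*cos(z)^2 + 7*cos(z) + 1)^2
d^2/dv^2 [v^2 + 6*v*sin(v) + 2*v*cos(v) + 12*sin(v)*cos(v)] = -6*v*sin(v) - 2*v*cos(v) - 4*sin(v) - 24*sin(2*v) + 12*cos(v) + 2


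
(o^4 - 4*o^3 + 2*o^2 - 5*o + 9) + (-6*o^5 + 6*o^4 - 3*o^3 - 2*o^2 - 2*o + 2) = -6*o^5 + 7*o^4 - 7*o^3 - 7*o + 11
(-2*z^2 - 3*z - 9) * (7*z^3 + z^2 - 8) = -14*z^5 - 23*z^4 - 66*z^3 + 7*z^2 + 24*z + 72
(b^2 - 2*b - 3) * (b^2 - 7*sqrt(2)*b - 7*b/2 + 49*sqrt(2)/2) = b^4 - 7*sqrt(2)*b^3 - 11*b^3/2 + 4*b^2 + 77*sqrt(2)*b^2/2 - 28*sqrt(2)*b + 21*b/2 - 147*sqrt(2)/2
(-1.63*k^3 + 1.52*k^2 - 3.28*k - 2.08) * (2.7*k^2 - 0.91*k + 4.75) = -4.401*k^5 + 5.5873*k^4 - 17.9817*k^3 + 4.5888*k^2 - 13.6872*k - 9.88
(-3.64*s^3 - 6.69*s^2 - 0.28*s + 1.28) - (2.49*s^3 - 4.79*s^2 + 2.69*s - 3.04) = -6.13*s^3 - 1.9*s^2 - 2.97*s + 4.32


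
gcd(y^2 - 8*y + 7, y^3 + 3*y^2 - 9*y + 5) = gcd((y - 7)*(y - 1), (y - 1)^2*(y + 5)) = y - 1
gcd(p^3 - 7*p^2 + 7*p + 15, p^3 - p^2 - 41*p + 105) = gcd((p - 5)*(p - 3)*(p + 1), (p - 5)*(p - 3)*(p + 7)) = p^2 - 8*p + 15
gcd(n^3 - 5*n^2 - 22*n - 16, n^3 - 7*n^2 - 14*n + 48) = n - 8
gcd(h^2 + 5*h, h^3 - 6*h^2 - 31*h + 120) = h + 5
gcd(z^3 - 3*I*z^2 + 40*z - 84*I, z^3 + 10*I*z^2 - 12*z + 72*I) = z^2 + 4*I*z + 12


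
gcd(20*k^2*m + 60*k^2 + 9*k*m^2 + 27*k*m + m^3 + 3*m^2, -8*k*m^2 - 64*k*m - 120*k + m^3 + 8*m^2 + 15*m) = m + 3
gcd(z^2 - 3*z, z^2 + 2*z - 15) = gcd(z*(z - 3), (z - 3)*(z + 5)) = z - 3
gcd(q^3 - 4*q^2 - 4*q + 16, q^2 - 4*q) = q - 4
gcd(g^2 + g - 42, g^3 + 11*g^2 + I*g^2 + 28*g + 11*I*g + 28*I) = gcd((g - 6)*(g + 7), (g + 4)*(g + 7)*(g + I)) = g + 7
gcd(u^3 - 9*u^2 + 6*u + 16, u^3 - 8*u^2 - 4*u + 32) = u^2 - 10*u + 16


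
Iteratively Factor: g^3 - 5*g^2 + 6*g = (g)*(g^2 - 5*g + 6) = g*(g - 3)*(g - 2)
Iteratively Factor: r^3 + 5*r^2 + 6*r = (r + 3)*(r^2 + 2*r) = (r + 2)*(r + 3)*(r)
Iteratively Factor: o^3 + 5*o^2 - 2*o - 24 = (o + 4)*(o^2 + o - 6) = (o - 2)*(o + 4)*(o + 3)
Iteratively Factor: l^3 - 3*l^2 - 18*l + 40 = (l - 5)*(l^2 + 2*l - 8) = (l - 5)*(l + 4)*(l - 2)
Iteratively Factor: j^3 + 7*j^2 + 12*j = (j + 3)*(j^2 + 4*j) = j*(j + 3)*(j + 4)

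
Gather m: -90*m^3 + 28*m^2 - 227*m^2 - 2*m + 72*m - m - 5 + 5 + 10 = -90*m^3 - 199*m^2 + 69*m + 10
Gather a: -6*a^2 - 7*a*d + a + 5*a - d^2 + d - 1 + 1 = -6*a^2 + a*(6 - 7*d) - d^2 + d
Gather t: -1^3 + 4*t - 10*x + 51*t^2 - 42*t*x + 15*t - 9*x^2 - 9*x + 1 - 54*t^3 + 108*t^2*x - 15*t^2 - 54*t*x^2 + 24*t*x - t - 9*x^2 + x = -54*t^3 + t^2*(108*x + 36) + t*(-54*x^2 - 18*x + 18) - 18*x^2 - 18*x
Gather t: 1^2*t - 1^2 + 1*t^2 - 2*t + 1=t^2 - t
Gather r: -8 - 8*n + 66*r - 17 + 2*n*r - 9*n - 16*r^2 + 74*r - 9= -17*n - 16*r^2 + r*(2*n + 140) - 34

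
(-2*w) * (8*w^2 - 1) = -16*w^3 + 2*w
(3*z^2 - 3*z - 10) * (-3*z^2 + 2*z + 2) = -9*z^4 + 15*z^3 + 30*z^2 - 26*z - 20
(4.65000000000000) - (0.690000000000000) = 3.96000000000000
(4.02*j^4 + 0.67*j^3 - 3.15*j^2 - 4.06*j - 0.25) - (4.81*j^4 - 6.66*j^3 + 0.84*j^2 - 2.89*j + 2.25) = -0.79*j^4 + 7.33*j^3 - 3.99*j^2 - 1.17*j - 2.5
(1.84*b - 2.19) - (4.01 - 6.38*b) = 8.22*b - 6.2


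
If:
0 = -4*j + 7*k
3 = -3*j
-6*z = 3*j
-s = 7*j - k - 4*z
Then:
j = -1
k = -4/7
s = 59/7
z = 1/2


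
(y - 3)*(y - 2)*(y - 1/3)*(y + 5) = y^4 - y^3/3 - 19*y^2 + 109*y/3 - 10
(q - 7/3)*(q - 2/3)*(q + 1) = q^3 - 2*q^2 - 13*q/9 + 14/9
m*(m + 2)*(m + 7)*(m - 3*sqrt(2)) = m^4 - 3*sqrt(2)*m^3 + 9*m^3 - 27*sqrt(2)*m^2 + 14*m^2 - 42*sqrt(2)*m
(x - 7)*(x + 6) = x^2 - x - 42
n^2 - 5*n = n*(n - 5)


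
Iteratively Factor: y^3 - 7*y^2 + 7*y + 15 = (y - 3)*(y^2 - 4*y - 5) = (y - 5)*(y - 3)*(y + 1)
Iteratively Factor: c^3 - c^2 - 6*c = (c + 2)*(c^2 - 3*c) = c*(c + 2)*(c - 3)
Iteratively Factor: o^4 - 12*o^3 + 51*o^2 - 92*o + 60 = (o - 5)*(o^3 - 7*o^2 + 16*o - 12) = (o - 5)*(o - 3)*(o^2 - 4*o + 4) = (o - 5)*(o - 3)*(o - 2)*(o - 2)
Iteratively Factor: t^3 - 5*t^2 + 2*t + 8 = (t - 4)*(t^2 - t - 2) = (t - 4)*(t - 2)*(t + 1)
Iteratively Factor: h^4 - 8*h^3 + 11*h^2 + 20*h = (h - 4)*(h^3 - 4*h^2 - 5*h) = h*(h - 4)*(h^2 - 4*h - 5) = h*(h - 4)*(h + 1)*(h - 5)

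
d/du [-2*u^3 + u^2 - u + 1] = -6*u^2 + 2*u - 1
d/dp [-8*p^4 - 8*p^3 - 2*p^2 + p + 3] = -32*p^3 - 24*p^2 - 4*p + 1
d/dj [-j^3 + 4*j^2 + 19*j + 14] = -3*j^2 + 8*j + 19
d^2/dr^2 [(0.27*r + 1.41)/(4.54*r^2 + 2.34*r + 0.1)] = ((0.27*r + 1.41)*(9.08*r + 2.34)*(18.16*r + 4.68) - (7.3548*r + 14.0664)*(4.54*r^2 + 2.34*r + 0.1))/(4.54*r^2 + 2.34*r + 0.1)^3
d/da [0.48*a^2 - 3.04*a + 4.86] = 0.96*a - 3.04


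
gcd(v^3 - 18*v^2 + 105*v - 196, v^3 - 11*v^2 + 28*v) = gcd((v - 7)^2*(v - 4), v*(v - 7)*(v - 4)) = v^2 - 11*v + 28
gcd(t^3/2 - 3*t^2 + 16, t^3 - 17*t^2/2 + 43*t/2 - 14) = t - 4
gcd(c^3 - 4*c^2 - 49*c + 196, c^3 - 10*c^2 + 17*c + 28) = c^2 - 11*c + 28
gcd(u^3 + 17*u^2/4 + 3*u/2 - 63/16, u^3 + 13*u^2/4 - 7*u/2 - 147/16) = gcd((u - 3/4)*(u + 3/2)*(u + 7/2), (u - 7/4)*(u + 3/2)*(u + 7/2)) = u^2 + 5*u + 21/4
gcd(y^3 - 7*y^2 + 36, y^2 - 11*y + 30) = y - 6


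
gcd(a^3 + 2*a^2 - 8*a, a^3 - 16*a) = a^2 + 4*a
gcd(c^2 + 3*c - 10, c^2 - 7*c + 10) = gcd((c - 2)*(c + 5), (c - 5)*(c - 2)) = c - 2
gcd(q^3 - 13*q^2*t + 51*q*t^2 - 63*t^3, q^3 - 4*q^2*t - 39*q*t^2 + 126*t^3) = q^2 - 10*q*t + 21*t^2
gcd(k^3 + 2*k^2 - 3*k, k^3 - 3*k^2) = k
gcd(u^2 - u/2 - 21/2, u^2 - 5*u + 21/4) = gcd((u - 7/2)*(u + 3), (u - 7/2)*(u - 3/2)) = u - 7/2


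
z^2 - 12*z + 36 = (z - 6)^2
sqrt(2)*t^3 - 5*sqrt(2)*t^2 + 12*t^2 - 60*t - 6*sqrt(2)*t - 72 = (t - 6)*(t + 6*sqrt(2))*(sqrt(2)*t + sqrt(2))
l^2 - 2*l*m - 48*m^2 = (l - 8*m)*(l + 6*m)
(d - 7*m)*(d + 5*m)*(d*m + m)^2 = d^4*m^2 - 2*d^3*m^3 + 2*d^3*m^2 - 35*d^2*m^4 - 4*d^2*m^3 + d^2*m^2 - 70*d*m^4 - 2*d*m^3 - 35*m^4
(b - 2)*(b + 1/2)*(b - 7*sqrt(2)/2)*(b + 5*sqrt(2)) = b^4 - 3*b^3/2 + 3*sqrt(2)*b^3/2 - 36*b^2 - 9*sqrt(2)*b^2/4 - 3*sqrt(2)*b/2 + 105*b/2 + 35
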